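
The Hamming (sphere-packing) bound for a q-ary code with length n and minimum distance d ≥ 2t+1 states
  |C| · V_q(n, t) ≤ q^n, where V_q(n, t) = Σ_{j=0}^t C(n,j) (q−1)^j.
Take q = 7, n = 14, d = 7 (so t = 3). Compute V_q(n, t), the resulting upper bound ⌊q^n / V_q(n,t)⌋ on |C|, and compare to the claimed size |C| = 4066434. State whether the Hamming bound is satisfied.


V_q(n, t) = 81985, q^n = 678223072849, Hamming bound = 8272526, |C| = 4066434 ≤ bound (satisfied).

Step 1: Compute V_q(n, t) = Σ_{j=0}^3 C(n, j) (q−1)^j.
  j = 0: C(14,0)·(6)^0 = 1·1 = 1.
  j = 1: C(14,1)·(6)^1 = 14·6 = 84.
  j = 2: C(14,2)·(6)^2 = 91·36 = 3276.
  j = 3: C(14,3)·(6)^3 = 364·216 = 78624.
  V_q(n, t) = 1 + 84 + 3276 + 78624 = 81985.
Step 2: q^n = 7^14 = 678223072849.
Step 3: Hamming bound ⌊q^n / V_q(n,t)⌋ = ⌊678223072849/81985⌋ = 8272526.
Step 4: Compare |C| = 4066434 to 8272526: satisfied.
The claimed |C| lies below the Hamming bound.


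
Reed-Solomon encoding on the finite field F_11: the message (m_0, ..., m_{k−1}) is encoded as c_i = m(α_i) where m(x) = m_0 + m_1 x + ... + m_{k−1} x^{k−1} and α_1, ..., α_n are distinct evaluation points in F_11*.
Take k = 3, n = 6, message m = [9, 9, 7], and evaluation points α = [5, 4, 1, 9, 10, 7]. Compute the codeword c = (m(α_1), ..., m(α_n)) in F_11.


c = [9, 3, 3, 8, 7, 8]

Message polynomial: m(x) = 9 + 9·x + 7·x^2 (mod 11).
For each evaluation point α_i, compute m(α_i) mod 11:
  α_1 = 5: Horner steps 7 → 0 → 9, so m(5) = 9.
  α_2 = 4: Horner steps 7 → 4 → 3, so m(4) = 3.
  α_3 = 1: Horner steps 7 → 5 → 3, so m(1) = 3.
  α_4 = 9: Horner steps 7 → 6 → 8, so m(9) = 8.
  α_5 = 10: Horner steps 7 → 2 → 7, so m(10) = 7.
  α_6 = 7: Horner steps 7 → 3 → 8, so m(7) = 8.
Codeword c = [9, 3, 3, 8, 7, 8] ∈ F_11^6.


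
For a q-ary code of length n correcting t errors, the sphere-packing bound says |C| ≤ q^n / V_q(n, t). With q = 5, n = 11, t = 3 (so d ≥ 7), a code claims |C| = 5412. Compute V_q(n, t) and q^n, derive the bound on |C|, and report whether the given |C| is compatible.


V_q(n, t) = 11485, q^n = 48828125, Hamming bound = 4251, |C| = 5412 > bound (violated).

Step 1: Compute V_q(n, t) = Σ_{j=0}^3 C(n, j) (q−1)^j.
  j = 0: C(11,0)·(4)^0 = 1·1 = 1.
  j = 1: C(11,1)·(4)^1 = 11·4 = 44.
  j = 2: C(11,2)·(4)^2 = 55·16 = 880.
  j = 3: C(11,3)·(4)^3 = 165·64 = 10560.
  V_q(n, t) = 1 + 44 + 880 + 10560 = 11485.
Step 2: q^n = 5^11 = 48828125.
Step 3: Hamming bound ⌊q^n / V_q(n,t)⌋ = ⌊48828125/11485⌋ = 4251.
Step 4: Compare |C| = 5412 to 4251: violated.
The claimed |C| lies above the Hamming bound, so no 5-ary code of length 11 with d ≥ 7 can have 5412 codewords.


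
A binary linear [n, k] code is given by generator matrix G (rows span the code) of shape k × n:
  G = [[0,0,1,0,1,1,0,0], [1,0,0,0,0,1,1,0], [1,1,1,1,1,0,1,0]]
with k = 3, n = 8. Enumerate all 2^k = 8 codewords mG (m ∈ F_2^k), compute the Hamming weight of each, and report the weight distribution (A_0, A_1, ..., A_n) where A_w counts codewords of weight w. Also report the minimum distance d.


Weight distribution: A_0 = 1, A_2 = 1, A_3 = 2, A_4 = 1, A_5 = 2, A_6 = 1. Minimum distance d = 2.

Enumerate all 2^3 = 8 messages m ∈ F_2^3.
For each, compute codeword c = mG in F_2^8, then tally its weight.
  m = 000 → c = 00000000, weight = 0.
  m = 100 → c = 00101100, weight = 3.
  m = 010 → c = 10000110, weight = 3.
  m = 110 → c = 10101010, weight = 4.
  m = 001 → c = 11111010, weight = 6.
  m = 101 → c = 11010110, weight = 5.
  m = 011 → c = 01111100, weight = 5.
  m = 111 → c = 01010000, weight = 2.
Tally weights:
  weight 0: 1 codewords.
  weight 2: 1 codewords.
  weight 3: 2 codewords.
  weight 4: 1 codewords.
  weight 5: 2 codewords.
  weight 6: 1 codewords.
Minimum distance d = smallest w > 0 with A_w > 0 = 2.
Sanity: Σ A_w = 8 = 2^3 = 8 ✓.


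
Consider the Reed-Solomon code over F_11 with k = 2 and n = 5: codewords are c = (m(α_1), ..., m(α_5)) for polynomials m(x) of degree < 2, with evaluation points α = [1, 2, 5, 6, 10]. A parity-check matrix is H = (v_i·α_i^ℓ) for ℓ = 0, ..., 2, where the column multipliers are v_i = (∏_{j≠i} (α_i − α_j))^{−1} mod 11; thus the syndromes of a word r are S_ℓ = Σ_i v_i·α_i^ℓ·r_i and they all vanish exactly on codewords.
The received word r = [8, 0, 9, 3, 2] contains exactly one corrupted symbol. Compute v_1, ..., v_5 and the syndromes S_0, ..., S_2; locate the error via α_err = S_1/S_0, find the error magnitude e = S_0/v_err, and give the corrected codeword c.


S = (3, 7, 9), error at position 4, error magnitude e = 2, c = [8, 0, 9, 1, 2].

Step 1: column multipliers v_i = (∏_{j≠i}(α_i − α_j))^{−1} mod 11.
  i = 1 (α = 1): (1−2)(1−5)(1−6)(1−10) = (−1)·(−4)·(−5)·(−9) = 180 ≡ 4, so v_1 = 4^{−1} = 3 (mod 11).
  i = 2 (α = 2): (2−1)(2−5)(2−6)(2−10) = 1·(−3)·(−4)·(−8) = −96 ≡ 3, so v_2 = 3^{−1} = 4 (mod 11).
  i = 3 (α = 5): (5−1)(5−2)(5−6)(5−10) = 4·3·(−1)·(−5) = 60 ≡ 5, so v_3 = 5^{−1} = 9 (mod 11).
  i = 4 (α = 6): (6−1)(6−2)(6−5)(6−10) = 5·4·1·(−4) = −80 ≡ 8, so v_4 = 8^{−1} = 7 (mod 11).
  i = 5 (α = 10): (10−1)(10−2)(10−5)(10−6) = 9·8·5·4 = 1440 ≡ 10, so v_5 = 10^{−1} = 10 (mod 11).
  v = [3, 4, 9, 7, 10].
Step 2: syndromes of r = [8, 0, 9, 3, 2] (all sums mod 11).
  S_0 = Σ v_i r_i = 3·8 + 4·0 + 9·9 + 7·3 + 10·2 = 146 ≡ 3.
  S_1 = Σ v_i α_i r_i = 3·1·8 + 4·2·0 + 9·5·9 + 7·6·3 + 10·10·2 = 755 ≡ 7.
  α_i^2 mod 11 = [1, 4, 3, 3, 1].
  S_2 = Σ v_i α_i^2 r_i = 3·1·8 + 4·4·0 + 9·3·9 + 7·3·3 + 10·1·2 = 350 ≡ 9.
  S = (3, 7, 9) ≠ 0, so r is not a codeword (an error is present).
Step 3: locate the error. For a single error e at position i, S_ℓ = v_i·e·α_i^ℓ, so α_err = S_1/S_0.
  S_0^{−1} = 3^{−1} = 4 (mod 11), so α_err = 7·4 = 28 ≡ 6 = α_4. Error position i = 4.
  Consistency check: S_2/S_1 = 9·8 = 72 ≡ 6 = α_err ✓ (single-error assumption holds).
Step 4: error magnitude e = S_0/v_4 = S_0·∏_{j≠4}(α_4 − α_j) = 3·8 = 24 ≡ 2 (mod 11).
Step 5: correct position 4: c_4 = r_4 − e = 3 − 2 ≡ 1 (mod 11). Hence c = [8, 0, 9, 1, 2].
  Check: interpolating c through the α_i gives m(x) = 5 + 3·x (degree < 2) with m(α_i) = c_i for every i, so c is indeed a codeword.


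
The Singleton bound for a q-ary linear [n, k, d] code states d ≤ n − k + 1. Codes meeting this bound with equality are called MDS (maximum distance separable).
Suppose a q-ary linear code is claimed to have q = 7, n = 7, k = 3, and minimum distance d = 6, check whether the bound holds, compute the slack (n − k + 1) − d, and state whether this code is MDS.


Singleton RHS = n − k + 1 = 5, slack = -1, bound violated (no such code; not MDS).

Singleton bound: d ≤ n − k + 1.
Here n = 7, k = 3, so n − k + 1 = 5.
Given d = 6, check d ≤ 5: NO.
Slack = (n − k + 1) − d = -1.
The slack is negative: d = 6 exceeds n − k + 1 = 5 by 1, so the Singleton bound is violated and no linear [7, 3, 6]_7 code can exist. In particular it is not MDS (MDS requires d = n − k + 1 exactly).
Description: the claimed parameters are [7, 3, 6]_7; such a code would be impossible (violates the Singleton bound).


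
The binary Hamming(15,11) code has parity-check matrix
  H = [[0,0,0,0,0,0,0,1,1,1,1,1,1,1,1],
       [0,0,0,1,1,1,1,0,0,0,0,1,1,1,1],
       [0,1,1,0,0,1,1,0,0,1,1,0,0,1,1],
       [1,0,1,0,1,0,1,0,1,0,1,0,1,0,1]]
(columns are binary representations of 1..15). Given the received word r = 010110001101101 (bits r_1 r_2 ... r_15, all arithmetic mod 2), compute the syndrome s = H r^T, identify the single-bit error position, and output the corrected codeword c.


s = (1, 1, 1, 0)^T, error position = 14, corrected codeword c = 010110001101111

Compute s = H r^T mod 2 one row at a time:
  s_1 = 0 + 1 + 1 + 0 + 1 + 1 + 0 + 1 = 5 ≡ 1 (mod 2).
  s_2 = 1 + 1 + 0 + 0 + 1 + 1 + 0 + 1 = 5 ≡ 1 (mod 2).
  s_3 = 1 + 0 + 0 + 0 + 1 + 0 + 0 + 1 = 3 ≡ 1 (mod 2).
  s_4 = 0 + 0 + 1 + 0 + 1 + 0 + 1 + 1 = 4 ≡ 0 (mod 2).
s = (1, 1, 1, 0)^T — this equals column 14 of H (binary 1110), so error is at position 14.
Correct: flip bit 14 of r = 010110001101101 to get c = 010110001101111.


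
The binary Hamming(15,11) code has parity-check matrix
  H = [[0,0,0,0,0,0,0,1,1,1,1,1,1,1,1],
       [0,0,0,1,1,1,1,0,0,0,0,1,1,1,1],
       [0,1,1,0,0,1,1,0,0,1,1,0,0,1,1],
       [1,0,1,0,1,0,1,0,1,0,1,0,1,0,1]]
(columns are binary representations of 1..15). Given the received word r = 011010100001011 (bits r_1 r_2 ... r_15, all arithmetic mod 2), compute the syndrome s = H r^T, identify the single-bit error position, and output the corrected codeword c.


s = (1, 1, 1, 0)^T, error position = 14, corrected codeword c = 011010100001001

Compute s = H r^T mod 2 one row at a time:
  s_1 = 0 + 0 + 0 + 0 + 1 + 0 + 1 + 1 = 3 ≡ 1 (mod 2).
  s_2 = 0 + 1 + 0 + 1 + 1 + 0 + 1 + 1 = 5 ≡ 1 (mod 2).
  s_3 = 1 + 1 + 0 + 1 + 0 + 0 + 1 + 1 = 5 ≡ 1 (mod 2).
  s_4 = 0 + 1 + 1 + 1 + 0 + 0 + 0 + 1 = 4 ≡ 0 (mod 2).
s = (1, 1, 1, 0)^T — this equals column 14 of H (binary 1110), so error is at position 14.
Correct: flip bit 14 of r = 011010100001011 to get c = 011010100001001.


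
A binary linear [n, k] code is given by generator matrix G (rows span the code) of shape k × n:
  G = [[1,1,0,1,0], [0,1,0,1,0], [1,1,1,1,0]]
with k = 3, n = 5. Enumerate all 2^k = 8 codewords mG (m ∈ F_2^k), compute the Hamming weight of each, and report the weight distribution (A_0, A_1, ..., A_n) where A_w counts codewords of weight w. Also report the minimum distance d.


Weight distribution: A_0 = 1, A_1 = 2, A_2 = 2, A_3 = 2, A_4 = 1. Minimum distance d = 1.

Enumerate all 2^3 = 8 messages m ∈ F_2^3.
For each, compute codeword c = mG in F_2^5, then tally its weight.
  m = 000 → c = 00000, weight = 0.
  m = 100 → c = 11010, weight = 3.
  m = 010 → c = 01010, weight = 2.
  m = 110 → c = 10000, weight = 1.
  m = 001 → c = 11110, weight = 4.
  m = 101 → c = 00100, weight = 1.
  m = 011 → c = 10100, weight = 2.
  m = 111 → c = 01110, weight = 3.
Tally weights:
  weight 0: 1 codewords.
  weight 1: 2 codewords.
  weight 2: 2 codewords.
  weight 3: 2 codewords.
  weight 4: 1 codewords.
Minimum distance d = smallest w > 0 with A_w > 0 = 1.
Sanity: Σ A_w = 8 = 2^3 = 8 ✓.


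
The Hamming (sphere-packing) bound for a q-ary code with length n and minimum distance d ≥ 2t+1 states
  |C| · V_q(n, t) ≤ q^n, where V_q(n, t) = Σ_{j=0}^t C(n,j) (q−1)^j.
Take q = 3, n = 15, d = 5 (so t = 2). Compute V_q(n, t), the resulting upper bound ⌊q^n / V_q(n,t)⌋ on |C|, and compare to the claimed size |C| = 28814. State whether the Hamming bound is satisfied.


V_q(n, t) = 451, q^n = 14348907, Hamming bound = 31815, |C| = 28814 ≤ bound (satisfied).

Step 1: Compute V_q(n, t) = Σ_{j=0}^2 C(n, j) (q−1)^j.
  j = 0: C(15,0)·(2)^0 = 1·1 = 1.
  j = 1: C(15,1)·(2)^1 = 15·2 = 30.
  j = 2: C(15,2)·(2)^2 = 105·4 = 420.
  V_q(n, t) = 1 + 30 + 420 = 451.
Step 2: q^n = 3^15 = 14348907.
Step 3: Hamming bound ⌊q^n / V_q(n,t)⌋ = ⌊14348907/451⌋ = 31815.
Step 4: Compare |C| = 28814 to 31815: satisfied.
The claimed |C| lies below the Hamming bound.


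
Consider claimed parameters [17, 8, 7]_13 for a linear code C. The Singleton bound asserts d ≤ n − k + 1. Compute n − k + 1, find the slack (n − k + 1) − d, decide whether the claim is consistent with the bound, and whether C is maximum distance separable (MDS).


Singleton RHS = n − k + 1 = 10, slack = 3, bound satisfied, not MDS.

Singleton bound: d ≤ n − k + 1.
Here n = 17, k = 8, so n − k + 1 = 10.
Given d = 7, check d ≤ 10: YES.
Slack = (n − k + 1) − d = 3.
The code is NOT MDS (slack = 3 > 0).
Description: the claimed parameters are [17, 8, 7]_13; such a code would be non-MDS.


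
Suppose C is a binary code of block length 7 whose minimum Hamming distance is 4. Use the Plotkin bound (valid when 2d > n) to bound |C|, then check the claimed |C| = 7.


Plotkin bound M ≤ 8; given |C| = 7 ≤ bound (satisfied).

Check applicability: 2d = 8, n = 7.
2d − n = 1 > 0, so Plotkin applies.
Compute d/(2d−n) = 4/1 ≈ 4.0000.
⌊d/(2d−n)⌋ = 4.
Plotkin bound: M ≤ 2·4 = 8.
Given |C| = 7, check: satisfied.
This |C| is below the Plotkin bound.


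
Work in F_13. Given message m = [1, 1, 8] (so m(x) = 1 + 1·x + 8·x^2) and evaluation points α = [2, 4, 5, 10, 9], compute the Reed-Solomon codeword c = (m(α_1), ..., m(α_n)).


c = [9, 3, 11, 5, 8]

Message polynomial: m(x) = 1 + 1·x + 8·x^2 (mod 13).
For each evaluation point α_i, compute m(α_i) mod 13:
  α_1 = 2: Horner steps 8 → 4 → 9, so m(2) = 9.
  α_2 = 4: Horner steps 8 → 7 → 3, so m(4) = 3.
  α_3 = 5: Horner steps 8 → 2 → 11, so m(5) = 11.
  α_4 = 10: Horner steps 8 → 3 → 5, so m(10) = 5.
  α_5 = 9: Horner steps 8 → 8 → 8, so m(9) = 8.
Codeword c = [9, 3, 11, 5, 8] ∈ F_13^5.


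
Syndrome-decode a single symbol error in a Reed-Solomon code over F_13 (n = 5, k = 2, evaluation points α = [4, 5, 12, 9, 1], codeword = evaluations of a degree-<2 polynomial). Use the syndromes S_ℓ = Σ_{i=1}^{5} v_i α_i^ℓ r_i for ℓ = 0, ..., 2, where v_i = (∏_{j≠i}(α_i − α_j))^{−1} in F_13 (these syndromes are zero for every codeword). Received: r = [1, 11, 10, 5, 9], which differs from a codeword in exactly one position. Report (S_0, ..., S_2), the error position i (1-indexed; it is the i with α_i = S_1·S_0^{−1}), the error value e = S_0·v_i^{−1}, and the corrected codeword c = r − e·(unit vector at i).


S = (7, 9, 6), error at position 2, error magnitude e = 4, c = [1, 7, 10, 5, 9].

Step 1: column multipliers v_i = (∏_{j≠i}(α_i − α_j))^{−1} mod 13.
  i = 1 (α = 4): (4−5)(4−12)(4−9)(4−1) = (−1)·(−8)·(−5)·3 = −120 ≡ 10, so v_1 = 10^{−1} = 4 (mod 13).
  i = 2 (α = 5): (5−4)(5−12)(5−9)(5−1) = 1·(−7)·(−4)·4 = 112 ≡ 8, so v_2 = 8^{−1} = 5 (mod 13).
  i = 3 (α = 12): (12−4)(12−5)(12−9)(12−1) = 8·7·3·11 = 1848 ≡ 2, so v_3 = 2^{−1} = 7 (mod 13).
  i = 4 (α = 9): (9−4)(9−5)(9−12)(9−1) = 5·4·(−3)·8 = −480 ≡ 1, so v_4 = 1^{−1} = 1 (mod 13).
  i = 5 (α = 1): (1−4)(1−5)(1−12)(1−9) = (−3)·(−4)·(−11)·(−8) = 1056 ≡ 3, so v_5 = 3^{−1} = 9 (mod 13).
  v = [4, 5, 7, 1, 9].
Step 2: syndromes of r = [1, 11, 10, 5, 9] (all sums mod 13).
  S_0 = Σ v_i r_i = 4·1 + 5·11 + 7·10 + 1·5 + 9·9 = 215 ≡ 7.
  S_1 = Σ v_i α_i r_i = 4·4·1 + 5·5·11 + 7·12·10 + 1·9·5 + 9·1·9 = 1257 ≡ 9.
  α_i^2 mod 13 = [3, 12, 1, 3, 1].
  S_2 = Σ v_i α_i^2 r_i = 4·3·1 + 5·12·11 + 7·1·10 + 1·3·5 + 9·1·9 = 838 ≡ 6.
  S = (7, 9, 6) ≠ 0, so r is not a codeword (an error is present).
Step 3: locate the error. For a single error e at position i, S_ℓ = v_i·e·α_i^ℓ, so α_err = S_1/S_0.
  S_0^{−1} = 7^{−1} = 2 (mod 13), so α_err = 9·2 = 18 ≡ 5 = α_2. Error position i = 2.
  Consistency check: S_2/S_1 = 6·3 = 18 ≡ 5 = α_err ✓ (single-error assumption holds).
Step 4: error magnitude e = S_0/v_2 = S_0·∏_{j≠2}(α_2 − α_j) = 7·8 = 56 ≡ 4 (mod 13).
Step 5: correct position 2: c_2 = r_2 − e = 11 − 4 ≡ 7 (mod 13). Hence c = [1, 7, 10, 5, 9].
  Check: interpolating c through the α_i gives m(x) = 3 + 6·x (degree < 2) with m(α_i) = c_i for every i, so c is indeed a codeword.


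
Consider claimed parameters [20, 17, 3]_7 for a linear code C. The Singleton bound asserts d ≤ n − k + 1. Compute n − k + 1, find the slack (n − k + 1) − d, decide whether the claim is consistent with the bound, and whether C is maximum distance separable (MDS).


Singleton RHS = n − k + 1 = 4, slack = 1, bound satisfied, not MDS.

Singleton bound: d ≤ n − k + 1.
Here n = 20, k = 17, so n − k + 1 = 4.
Given d = 3, check d ≤ 4: YES.
Slack = (n − k + 1) − d = 1.
The code is NOT MDS (slack = 1 > 0).
Description: the claimed parameters are [20, 17, 3]_7; such a code would be non-MDS.


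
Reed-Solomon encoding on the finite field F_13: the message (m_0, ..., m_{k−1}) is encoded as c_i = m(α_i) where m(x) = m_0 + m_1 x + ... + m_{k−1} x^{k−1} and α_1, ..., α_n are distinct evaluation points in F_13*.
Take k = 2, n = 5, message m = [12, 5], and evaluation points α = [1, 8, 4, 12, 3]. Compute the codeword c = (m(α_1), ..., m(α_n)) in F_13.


c = [4, 0, 6, 7, 1]

Message polynomial: m(x) = 12 + 5·x (mod 13).
For each evaluation point α_i, compute m(α_i) mod 13:
  α_1 = 1: Horner steps 5 → 4, so m(1) = 4.
  α_2 = 8: Horner steps 5 → 0, so m(8) = 0.
  α_3 = 4: Horner steps 5 → 6, so m(4) = 6.
  α_4 = 12: Horner steps 5 → 7, so m(12) = 7.
  α_5 = 3: Horner steps 5 → 1, so m(3) = 1.
Codeword c = [4, 0, 6, 7, 1] ∈ F_13^5.


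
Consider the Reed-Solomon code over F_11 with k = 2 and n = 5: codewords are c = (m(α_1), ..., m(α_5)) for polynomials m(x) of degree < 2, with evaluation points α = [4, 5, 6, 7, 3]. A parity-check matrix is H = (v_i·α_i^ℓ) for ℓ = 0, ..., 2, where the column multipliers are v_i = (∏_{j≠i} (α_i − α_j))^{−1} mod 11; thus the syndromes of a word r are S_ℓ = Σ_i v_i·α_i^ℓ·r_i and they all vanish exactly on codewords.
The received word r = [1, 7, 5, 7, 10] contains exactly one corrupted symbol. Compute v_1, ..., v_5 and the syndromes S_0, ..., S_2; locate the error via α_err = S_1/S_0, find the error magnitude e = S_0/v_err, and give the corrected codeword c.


S = (1, 5, 3), error at position 2, error magnitude e = 4, c = [1, 3, 5, 7, 10].

Step 1: column multipliers v_i = (∏_{j≠i}(α_i − α_j))^{−1} mod 11.
  i = 1 (α = 4): (4−5)(4−6)(4−7)(4−3) = (−1)·(−2)·(−3)·1 = −6 ≡ 5, so v_1 = 5^{−1} = 9 (mod 11).
  i = 2 (α = 5): (5−4)(5−6)(5−7)(5−3) = 1·(−1)·(−2)·2 = 4 ≡ 4, so v_2 = 4^{−1} = 3 (mod 11).
  i = 3 (α = 6): (6−4)(6−5)(6−7)(6−3) = 2·1·(−1)·3 = −6 ≡ 5, so v_3 = 5^{−1} = 9 (mod 11).
  i = 4 (α = 7): (7−4)(7−5)(7−6)(7−3) = 3·2·1·4 = 24 ≡ 2, so v_4 = 2^{−1} = 6 (mod 11).
  i = 5 (α = 3): (3−4)(3−5)(3−6)(3−7) = (−1)·(−2)·(−3)·(−4) = 24 ≡ 2, so v_5 = 2^{−1} = 6 (mod 11).
  v = [9, 3, 9, 6, 6].
Step 2: syndromes of r = [1, 7, 5, 7, 10] (all sums mod 11).
  S_0 = Σ v_i r_i = 9·1 + 3·7 + 9·5 + 6·7 + 6·10 = 177 ≡ 1.
  S_1 = Σ v_i α_i r_i = 9·4·1 + 3·5·7 + 9·6·5 + 6·7·7 + 6·3·10 = 885 ≡ 5.
  α_i^2 mod 11 = [5, 3, 3, 5, 9].
  S_2 = Σ v_i α_i^2 r_i = 9·5·1 + 3·3·7 + 9·3·5 + 6·5·7 + 6·9·10 = 993 ≡ 3.
  S = (1, 5, 3) ≠ 0, so r is not a codeword (an error is present).
Step 3: locate the error. For a single error e at position i, S_ℓ = v_i·e·α_i^ℓ, so α_err = S_1/S_0.
  S_0^{−1} = 1^{−1} = 1 (mod 11), so α_err = 5·1 = 5 ≡ 5 = α_2. Error position i = 2.
  Consistency check: S_2/S_1 = 3·9 = 27 ≡ 5 = α_err ✓ (single-error assumption holds).
Step 4: error magnitude e = S_0/v_2 = S_0·∏_{j≠2}(α_2 − α_j) = 1·4 = 4 ≡ 4 (mod 11).
Step 5: correct position 2: c_2 = r_2 − e = 7 − 4 ≡ 3 (mod 11). Hence c = [1, 3, 5, 7, 10].
  Check: interpolating c through the α_i gives m(x) = 4 + 2·x (degree < 2) with m(α_i) = c_i for every i, so c is indeed a codeword.


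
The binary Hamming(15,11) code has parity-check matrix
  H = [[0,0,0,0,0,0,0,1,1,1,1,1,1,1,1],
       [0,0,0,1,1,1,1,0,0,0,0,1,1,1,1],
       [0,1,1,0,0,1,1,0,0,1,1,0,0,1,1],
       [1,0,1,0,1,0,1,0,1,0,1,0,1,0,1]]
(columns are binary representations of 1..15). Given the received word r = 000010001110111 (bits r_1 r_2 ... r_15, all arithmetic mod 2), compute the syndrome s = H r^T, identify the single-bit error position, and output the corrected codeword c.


s = (0, 0, 0, 1)^T, error position = 1, corrected codeword c = 100010001110111

Compute s = H r^T mod 2 one row at a time:
  s_1 = 0 + 1 + 1 + 1 + 0 + 1 + 1 + 1 = 6 ≡ 0 (mod 2).
  s_2 = 0 + 1 + 0 + 0 + 0 + 1 + 1 + 1 = 4 ≡ 0 (mod 2).
  s_3 = 0 + 0 + 0 + 0 + 1 + 1 + 1 + 1 = 4 ≡ 0 (mod 2).
  s_4 = 0 + 0 + 1 + 0 + 1 + 1 + 1 + 1 = 5 ≡ 1 (mod 2).
s = (0, 0, 0, 1)^T — this equals column 1 of H (binary 0001), so error is at position 1.
Correct: flip bit 1 of r = 000010001110111 to get c = 100010001110111.


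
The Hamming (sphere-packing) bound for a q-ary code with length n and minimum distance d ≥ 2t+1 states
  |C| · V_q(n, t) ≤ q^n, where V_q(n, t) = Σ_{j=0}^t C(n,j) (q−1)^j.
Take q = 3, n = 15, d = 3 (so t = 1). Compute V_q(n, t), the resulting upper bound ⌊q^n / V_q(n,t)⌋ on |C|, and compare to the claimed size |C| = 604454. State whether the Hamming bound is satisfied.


V_q(n, t) = 31, q^n = 14348907, Hamming bound = 462867, |C| = 604454 > bound (violated).

Step 1: Compute V_q(n, t) = Σ_{j=0}^1 C(n, j) (q−1)^j.
  j = 0: C(15,0)·(2)^0 = 1·1 = 1.
  j = 1: C(15,1)·(2)^1 = 15·2 = 30.
  V_q(n, t) = 1 + 30 = 31.
Step 2: q^n = 3^15 = 14348907.
Step 3: Hamming bound ⌊q^n / V_q(n,t)⌋ = ⌊14348907/31⌋ = 462867.
Step 4: Compare |C| = 604454 to 462867: violated.
The claimed |C| lies above the Hamming bound, so no 3-ary code of length 15 with d ≥ 3 can have 604454 codewords.


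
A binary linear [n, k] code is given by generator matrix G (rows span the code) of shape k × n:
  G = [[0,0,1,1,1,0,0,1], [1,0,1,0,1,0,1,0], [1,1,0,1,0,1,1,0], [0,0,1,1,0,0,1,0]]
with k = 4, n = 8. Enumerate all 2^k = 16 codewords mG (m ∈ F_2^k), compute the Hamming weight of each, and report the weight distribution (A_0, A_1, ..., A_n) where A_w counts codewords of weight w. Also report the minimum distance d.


Weight distribution: A_0 = 1, A_3 = 5, A_4 = 5, A_5 = 2, A_6 = 2, A_7 = 1. Minimum distance d = 3.

Enumerate all 2^4 = 16 messages m ∈ F_2^4.
For each, compute codeword c = mG in F_2^8, then tally its weight.
  m = 0000 → c = 00000000, weight = 0.
  m = 1000 → c = 00111001, weight = 4.
  m = 0100 → c = 10101010, weight = 4.
  m = 1100 → c = 10010011, weight = 4.
  m = 0010 → c = 11010110, weight = 5.
  m = 1010 → c = 11101111, weight = 7.
  m = 0110 → c = 01111100, weight = 5.
  m = 1110 → c = 01000101, weight = 3.
  m = 0001 → c = 00110010, weight = 3.
  m = 1001 → c = 00001011, weight = 3.
  m = 0101 → c = 10011000, weight = 3.
  m = 1101 → c = 10100001, weight = 3.
  m = 0011 → c = 11100100, weight = 4.
  m = 1011 → c = 11011101, weight = 6.
  m = 0111 → c = 01001110, weight = 4.
  m = 1111 → c = 01110111, weight = 6.
Tally weights:
  weight 0: 1 codewords.
  weight 3: 5 codewords.
  weight 4: 5 codewords.
  weight 5: 2 codewords.
  weight 6: 2 codewords.
  weight 7: 1 codewords.
Minimum distance d = smallest w > 0 with A_w > 0 = 3.
Sanity: Σ A_w = 16 = 2^4 = 16 ✓.


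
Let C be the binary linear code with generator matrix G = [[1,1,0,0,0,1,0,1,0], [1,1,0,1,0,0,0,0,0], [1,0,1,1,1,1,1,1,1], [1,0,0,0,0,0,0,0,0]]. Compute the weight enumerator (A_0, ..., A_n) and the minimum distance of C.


Weight distribution: A_0 = 1, A_1 = 1, A_2 = 1, A_3 = 3, A_4 = 3, A_5 = 1, A_6 = 1, A_7 = 3, A_8 = 2. Minimum distance d = 1.

Enumerate all 2^4 = 16 messages m ∈ F_2^4.
For each, compute codeword c = mG in F_2^9, then tally its weight.
  m = 0000 → c = 000000000, weight = 0.
  m = 1000 → c = 110001010, weight = 4.
  m = 0100 → c = 110100000, weight = 3.
  m = 1100 → c = 000101010, weight = 3.
  m = 0010 → c = 101111111, weight = 8.
  m = 1010 → c = 011110101, weight = 6.
  m = 0110 → c = 011011111, weight = 7.
  m = 1110 → c = 101010101, weight = 5.
  m = 0001 → c = 100000000, weight = 1.
  m = 1001 → c = 010001010, weight = 3.
  m = 0101 → c = 010100000, weight = 2.
  m = 1101 → c = 100101010, weight = 4.
  m = 0011 → c = 001111111, weight = 7.
  m = 1011 → c = 111110101, weight = 7.
  m = 0111 → c = 111011111, weight = 8.
  m = 1111 → c = 001010101, weight = 4.
Tally weights:
  weight 0: 1 codewords.
  weight 1: 1 codewords.
  weight 2: 1 codewords.
  weight 3: 3 codewords.
  weight 4: 3 codewords.
  weight 5: 1 codewords.
  weight 6: 1 codewords.
  weight 7: 3 codewords.
  weight 8: 2 codewords.
Minimum distance d = smallest w > 0 with A_w > 0 = 1.
Sanity: Σ A_w = 16 = 2^4 = 16 ✓.


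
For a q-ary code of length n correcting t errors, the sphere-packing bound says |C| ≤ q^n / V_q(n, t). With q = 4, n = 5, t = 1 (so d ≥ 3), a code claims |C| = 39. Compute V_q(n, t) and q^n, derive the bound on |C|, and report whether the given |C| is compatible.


V_q(n, t) = 16, q^n = 1024, Hamming bound = 64, |C| = 39 ≤ bound (satisfied).

Step 1: Compute V_q(n, t) = Σ_{j=0}^1 C(n, j) (q−1)^j.
  j = 0: C(5,0)·(3)^0 = 1·1 = 1.
  j = 1: C(5,1)·(3)^1 = 5·3 = 15.
  V_q(n, t) = 1 + 15 = 16.
Step 2: q^n = 4^5 = 1024.
Step 3: Hamming bound ⌊q^n / V_q(n,t)⌋ = ⌊1024/16⌋ = 64.
Step 4: Compare |C| = 39 to 64: satisfied.
The claimed |C| lies below the Hamming bound.


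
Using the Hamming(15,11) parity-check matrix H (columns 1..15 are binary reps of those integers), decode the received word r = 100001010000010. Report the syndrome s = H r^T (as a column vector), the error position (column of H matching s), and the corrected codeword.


s = (0, 0, 0, 1)^T, error position = 1, corrected codeword c = 000001010000010

Compute s = H r^T mod 2 one row at a time:
  s_1 = 1 + 0 + 0 + 0 + 0 + 0 + 1 + 0 = 2 ≡ 0 (mod 2).
  s_2 = 0 + 0 + 1 + 0 + 0 + 0 + 1 + 0 = 2 ≡ 0 (mod 2).
  s_3 = 0 + 0 + 1 + 0 + 0 + 0 + 1 + 0 = 2 ≡ 0 (mod 2).
  s_4 = 1 + 0 + 0 + 0 + 0 + 0 + 0 + 0 = 1 ≡ 1 (mod 2).
s = (0, 0, 0, 1)^T — this equals column 1 of H (binary 0001), so error is at position 1.
Correct: flip bit 1 of r = 100001010000010 to get c = 000001010000010.


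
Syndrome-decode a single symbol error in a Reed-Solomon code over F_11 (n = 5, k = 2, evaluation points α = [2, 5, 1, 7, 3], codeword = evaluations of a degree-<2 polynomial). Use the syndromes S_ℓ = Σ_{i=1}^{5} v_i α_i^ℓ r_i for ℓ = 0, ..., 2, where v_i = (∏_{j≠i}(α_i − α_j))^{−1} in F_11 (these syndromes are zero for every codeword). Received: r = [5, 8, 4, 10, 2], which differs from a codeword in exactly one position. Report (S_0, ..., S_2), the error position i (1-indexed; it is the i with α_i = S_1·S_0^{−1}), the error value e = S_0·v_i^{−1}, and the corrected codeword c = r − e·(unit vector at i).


S = (8, 2, 6), error at position 5, error magnitude e = 7, c = [5, 8, 4, 10, 6].

Step 1: column multipliers v_i = (∏_{j≠i}(α_i − α_j))^{−1} mod 11.
  i = 1 (α = 2): (2−5)(2−1)(2−7)(2−3) = (−3)·1·(−5)·(−1) = −15 ≡ 7, so v_1 = 7^{−1} = 8 (mod 11).
  i = 2 (α = 5): (5−2)(5−1)(5−7)(5−3) = 3·4·(−2)·2 = −48 ≡ 7, so v_2 = 7^{−1} = 8 (mod 11).
  i = 3 (α = 1): (1−2)(1−5)(1−7)(1−3) = (−1)·(−4)·(−6)·(−2) = 48 ≡ 4, so v_3 = 4^{−1} = 3 (mod 11).
  i = 4 (α = 7): (7−2)(7−5)(7−1)(7−3) = 5·2·6·4 = 240 ≡ 9, so v_4 = 9^{−1} = 5 (mod 11).
  i = 5 (α = 3): (3−2)(3−5)(3−1)(3−7) = 1·(−2)·2·(−4) = 16 ≡ 5, so v_5 = 5^{−1} = 9 (mod 11).
  v = [8, 8, 3, 5, 9].
Step 2: syndromes of r = [5, 8, 4, 10, 2] (all sums mod 11).
  S_0 = Σ v_i r_i = 8·5 + 8·8 + 3·4 + 5·10 + 9·2 = 184 ≡ 8.
  S_1 = Σ v_i α_i r_i = 8·2·5 + 8·5·8 + 3·1·4 + 5·7·10 + 9·3·2 = 816 ≡ 2.
  α_i^2 mod 11 = [4, 3, 1, 5, 9].
  S_2 = Σ v_i α_i^2 r_i = 8·4·5 + 8·3·8 + 3·1·4 + 5·5·10 + 9·9·2 = 776 ≡ 6.
  S = (8, 2, 6) ≠ 0, so r is not a codeword (an error is present).
Step 3: locate the error. For a single error e at position i, S_ℓ = v_i·e·α_i^ℓ, so α_err = S_1/S_0.
  S_0^{−1} = 8^{−1} = 7 (mod 11), so α_err = 2·7 = 14 ≡ 3 = α_5. Error position i = 5.
  Consistency check: S_2/S_1 = 6·6 = 36 ≡ 3 = α_err ✓ (single-error assumption holds).
Step 4: error magnitude e = S_0/v_5 = S_0·∏_{j≠5}(α_5 − α_j) = 8·5 = 40 ≡ 7 (mod 11).
Step 5: correct position 5: c_5 = r_5 − e = 2 − 7 ≡ 6 (mod 11). Hence c = [5, 8, 4, 10, 6].
  Check: interpolating c through the α_i gives m(x) = 3 + 1·x (degree < 2) with m(α_i) = c_i for every i, so c is indeed a codeword.


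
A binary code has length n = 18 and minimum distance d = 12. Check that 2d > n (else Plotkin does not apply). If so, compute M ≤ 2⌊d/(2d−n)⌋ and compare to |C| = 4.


Plotkin bound M ≤ 4; given |C| = 4 ≤ bound (satisfied).

Check applicability: 2d = 24, n = 18.
2d − n = 6 > 0, so Plotkin applies.
Compute d/(2d−n) = 12/6 ≈ 2.0000.
⌊d/(2d−n)⌋ = 2.
Plotkin bound: M ≤ 2·2 = 4.
Given |C| = 4, check: satisfied.
This |C| is at the Plotkin bound.


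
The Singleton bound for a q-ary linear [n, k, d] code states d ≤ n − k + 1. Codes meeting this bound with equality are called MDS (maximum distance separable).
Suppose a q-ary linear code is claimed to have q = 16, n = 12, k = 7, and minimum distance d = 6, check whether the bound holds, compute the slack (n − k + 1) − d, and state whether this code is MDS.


Singleton RHS = n − k + 1 = 6, slack = 0, bound satisfied, MDS.

Singleton bound: d ≤ n − k + 1.
Here n = 12, k = 7, so n − k + 1 = 6.
Given d = 6, check d ≤ 6: YES.
Slack = (n − k + 1) − d = 0.
The code is MDS (slack = 0).
Description: the claimed parameters are [12, 7, 6]_16; such a code would be MDS (meets Singleton bound).


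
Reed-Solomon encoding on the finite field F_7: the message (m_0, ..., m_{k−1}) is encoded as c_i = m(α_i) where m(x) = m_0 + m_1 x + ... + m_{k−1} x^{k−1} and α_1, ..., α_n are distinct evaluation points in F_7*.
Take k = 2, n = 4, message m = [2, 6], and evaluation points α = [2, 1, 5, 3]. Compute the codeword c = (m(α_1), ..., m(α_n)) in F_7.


c = [0, 1, 4, 6]

Message polynomial: m(x) = 2 + 6·x (mod 7).
For each evaluation point α_i, compute m(α_i) mod 7:
  α_1 = 2: Horner steps 6 → 0, so m(2) = 0.
  α_2 = 1: Horner steps 6 → 1, so m(1) = 1.
  α_3 = 5: Horner steps 6 → 4, so m(5) = 4.
  α_4 = 3: Horner steps 6 → 6, so m(3) = 6.
Codeword c = [0, 1, 4, 6] ∈ F_7^4.


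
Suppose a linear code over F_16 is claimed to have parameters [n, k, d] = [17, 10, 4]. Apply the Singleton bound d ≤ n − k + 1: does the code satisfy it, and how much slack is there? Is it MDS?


Singleton RHS = n − k + 1 = 8, slack = 4, bound satisfied, not MDS.

Singleton bound: d ≤ n − k + 1.
Here n = 17, k = 10, so n − k + 1 = 8.
Given d = 4, check d ≤ 8: YES.
Slack = (n − k + 1) − d = 4.
The code is NOT MDS (slack = 4 > 0).
Description: the claimed parameters are [17, 10, 4]_16; such a code would be non-MDS.


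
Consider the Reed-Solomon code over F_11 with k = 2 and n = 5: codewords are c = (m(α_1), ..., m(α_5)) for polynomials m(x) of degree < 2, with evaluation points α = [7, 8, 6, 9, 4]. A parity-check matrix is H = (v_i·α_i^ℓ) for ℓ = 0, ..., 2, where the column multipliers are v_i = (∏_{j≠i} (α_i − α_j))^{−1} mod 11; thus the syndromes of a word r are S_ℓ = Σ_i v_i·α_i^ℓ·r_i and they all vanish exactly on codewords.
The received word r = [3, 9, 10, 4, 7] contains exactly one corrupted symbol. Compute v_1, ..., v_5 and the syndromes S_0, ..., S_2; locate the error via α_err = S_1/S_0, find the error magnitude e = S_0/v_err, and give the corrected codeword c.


S = (9, 10, 5), error at position 3, error magnitude e = 2, c = [3, 9, 8, 4, 7].

Step 1: column multipliers v_i = (∏_{j≠i}(α_i − α_j))^{−1} mod 11.
  i = 1 (α = 7): (7−8)(7−6)(7−9)(7−4) = (−1)·1·(−2)·3 = 6 ≡ 6, so v_1 = 6^{−1} = 2 (mod 11).
  i = 2 (α = 8): (8−7)(8−6)(8−9)(8−4) = 1·2·(−1)·4 = −8 ≡ 3, so v_2 = 3^{−1} = 4 (mod 11).
  i = 3 (α = 6): (6−7)(6−8)(6−9)(6−4) = (−1)·(−2)·(−3)·2 = −12 ≡ 10, so v_3 = 10^{−1} = 10 (mod 11).
  i = 4 (α = 9): (9−7)(9−8)(9−6)(9−4) = 2·1·3·5 = 30 ≡ 8, so v_4 = 8^{−1} = 7 (mod 11).
  i = 5 (α = 4): (4−7)(4−8)(4−6)(4−9) = (−3)·(−4)·(−2)·(−5) = 120 ≡ 10, so v_5 = 10^{−1} = 10 (mod 11).
  v = [2, 4, 10, 7, 10].
Step 2: syndromes of r = [3, 9, 10, 4, 7] (all sums mod 11).
  S_0 = Σ v_i r_i = 2·3 + 4·9 + 10·10 + 7·4 + 10·7 = 240 ≡ 9.
  S_1 = Σ v_i α_i r_i = 2·7·3 + 4·8·9 + 10·6·10 + 7·9·4 + 10·4·7 = 1462 ≡ 10.
  α_i^2 mod 11 = [5, 9, 3, 4, 5].
  S_2 = Σ v_i α_i^2 r_i = 2·5·3 + 4·9·9 + 10·3·10 + 7·4·4 + 10·5·7 = 1116 ≡ 5.
  S = (9, 10, 5) ≠ 0, so r is not a codeword (an error is present).
Step 3: locate the error. For a single error e at position i, S_ℓ = v_i·e·α_i^ℓ, so α_err = S_1/S_0.
  S_0^{−1} = 9^{−1} = 5 (mod 11), so α_err = 10·5 = 50 ≡ 6 = α_3. Error position i = 3.
  Consistency check: S_2/S_1 = 5·10 = 50 ≡ 6 = α_err ✓ (single-error assumption holds).
Step 4: error magnitude e = S_0/v_3 = S_0·∏_{j≠3}(α_3 − α_j) = 9·10 = 90 ≡ 2 (mod 11).
Step 5: correct position 3: c_3 = r_3 − e = 10 − 2 ≡ 8 (mod 11). Hence c = [3, 9, 8, 4, 7].
  Check: interpolating c through the α_i gives m(x) = 5 + 6·x (degree < 2) with m(α_i) = c_i for every i, so c is indeed a codeword.


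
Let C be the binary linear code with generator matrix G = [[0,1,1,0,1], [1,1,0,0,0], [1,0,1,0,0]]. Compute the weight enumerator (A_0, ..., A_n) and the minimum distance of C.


Weight distribution: A_0 = 1, A_1 = 1, A_2 = 3, A_3 = 3. Minimum distance d = 1.

Enumerate all 2^3 = 8 messages m ∈ F_2^3.
For each, compute codeword c = mG in F_2^5, then tally its weight.
  m = 000 → c = 00000, weight = 0.
  m = 100 → c = 01101, weight = 3.
  m = 010 → c = 11000, weight = 2.
  m = 110 → c = 10101, weight = 3.
  m = 001 → c = 10100, weight = 2.
  m = 101 → c = 11001, weight = 3.
  m = 011 → c = 01100, weight = 2.
  m = 111 → c = 00001, weight = 1.
Tally weights:
  weight 0: 1 codewords.
  weight 1: 1 codewords.
  weight 2: 3 codewords.
  weight 3: 3 codewords.
Minimum distance d = smallest w > 0 with A_w > 0 = 1.
Sanity: Σ A_w = 8 = 2^3 = 8 ✓.


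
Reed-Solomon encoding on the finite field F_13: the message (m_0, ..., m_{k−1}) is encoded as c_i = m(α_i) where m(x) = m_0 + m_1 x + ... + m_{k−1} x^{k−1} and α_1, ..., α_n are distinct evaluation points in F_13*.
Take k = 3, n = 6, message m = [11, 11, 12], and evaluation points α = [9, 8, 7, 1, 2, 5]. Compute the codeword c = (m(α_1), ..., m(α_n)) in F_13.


c = [3, 9, 0, 8, 3, 2]

Message polynomial: m(x) = 11 + 11·x + 12·x^2 (mod 13).
For each evaluation point α_i, compute m(α_i) mod 13:
  α_1 = 9: Horner steps 12 → 2 → 3, so m(9) = 3.
  α_2 = 8: Horner steps 12 → 3 → 9, so m(8) = 9.
  α_3 = 7: Horner steps 12 → 4 → 0, so m(7) = 0.
  α_4 = 1: Horner steps 12 → 10 → 8, so m(1) = 8.
  α_5 = 2: Horner steps 12 → 9 → 3, so m(2) = 3.
  α_6 = 5: Horner steps 12 → 6 → 2, so m(5) = 2.
Codeword c = [3, 9, 0, 8, 3, 2] ∈ F_13^6.


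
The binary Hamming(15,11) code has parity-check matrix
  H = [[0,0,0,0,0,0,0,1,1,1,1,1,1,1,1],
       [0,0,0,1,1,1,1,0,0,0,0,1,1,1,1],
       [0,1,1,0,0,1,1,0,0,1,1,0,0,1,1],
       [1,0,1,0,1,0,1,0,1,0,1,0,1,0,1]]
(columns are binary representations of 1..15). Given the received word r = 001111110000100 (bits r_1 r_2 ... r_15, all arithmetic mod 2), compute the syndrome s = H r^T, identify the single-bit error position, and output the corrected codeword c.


s = (0, 1, 1, 0)^T, error position = 6, corrected codeword c = 001110110000100

Compute s = H r^T mod 2 one row at a time:
  s_1 = 1 + 0 + 0 + 0 + 0 + 1 + 0 + 0 = 2 ≡ 0 (mod 2).
  s_2 = 1 + 1 + 1 + 1 + 0 + 1 + 0 + 0 = 5 ≡ 1 (mod 2).
  s_3 = 0 + 1 + 1 + 1 + 0 + 0 + 0 + 0 = 3 ≡ 1 (mod 2).
  s_4 = 0 + 1 + 1 + 1 + 0 + 0 + 1 + 0 = 4 ≡ 0 (mod 2).
s = (0, 1, 1, 0)^T — this equals column 6 of H (binary 0110), so error is at position 6.
Correct: flip bit 6 of r = 001111110000100 to get c = 001110110000100.


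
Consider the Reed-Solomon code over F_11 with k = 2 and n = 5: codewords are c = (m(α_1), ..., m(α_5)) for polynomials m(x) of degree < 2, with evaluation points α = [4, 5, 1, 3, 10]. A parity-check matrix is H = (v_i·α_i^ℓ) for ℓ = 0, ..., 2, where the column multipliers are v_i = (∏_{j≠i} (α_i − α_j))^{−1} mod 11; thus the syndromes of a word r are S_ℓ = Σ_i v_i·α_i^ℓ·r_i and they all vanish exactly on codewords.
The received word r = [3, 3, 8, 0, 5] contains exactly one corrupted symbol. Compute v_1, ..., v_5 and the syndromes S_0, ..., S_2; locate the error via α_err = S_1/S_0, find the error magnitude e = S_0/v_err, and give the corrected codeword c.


S = (1, 4, 5), error at position 1, error magnitude e = 7, c = [7, 3, 8, 0, 5].

Step 1: column multipliers v_i = (∏_{j≠i}(α_i − α_j))^{−1} mod 11.
  i = 1 (α = 4): (4−5)(4−1)(4−3)(4−10) = (−1)·3·1·(−6) = 18 ≡ 7, so v_1 = 7^{−1} = 8 (mod 11).
  i = 2 (α = 5): (5−4)(5−1)(5−3)(5−10) = 1·4·2·(−5) = −40 ≡ 4, so v_2 = 4^{−1} = 3 (mod 11).
  i = 3 (α = 1): (1−4)(1−5)(1−3)(1−10) = (−3)·(−4)·(−2)·(−9) = 216 ≡ 7, so v_3 = 7^{−1} = 8 (mod 11).
  i = 4 (α = 3): (3−4)(3−5)(3−1)(3−10) = (−1)·(−2)·2·(−7) = −28 ≡ 5, so v_4 = 5^{−1} = 9 (mod 11).
  i = 5 (α = 10): (10−4)(10−5)(10−1)(10−3) = 6·5·9·7 = 1890 ≡ 9, so v_5 = 9^{−1} = 5 (mod 11).
  v = [8, 3, 8, 9, 5].
Step 2: syndromes of r = [3, 3, 8, 0, 5] (all sums mod 11).
  S_0 = Σ v_i r_i = 8·3 + 3·3 + 8·8 + 9·0 + 5·5 = 122 ≡ 1.
  S_1 = Σ v_i α_i r_i = 8·4·3 + 3·5·3 + 8·1·8 + 9·3·0 + 5·10·5 = 455 ≡ 4.
  α_i^2 mod 11 = [5, 3, 1, 9, 1].
  S_2 = Σ v_i α_i^2 r_i = 8·5·3 + 3·3·3 + 8·1·8 + 9·9·0 + 5·1·5 = 236 ≡ 5.
  S = (1, 4, 5) ≠ 0, so r is not a codeword (an error is present).
Step 3: locate the error. For a single error e at position i, S_ℓ = v_i·e·α_i^ℓ, so α_err = S_1/S_0.
  S_0^{−1} = 1^{−1} = 1 (mod 11), so α_err = 4·1 = 4 ≡ 4 = α_1. Error position i = 1.
  Consistency check: S_2/S_1 = 5·3 = 15 ≡ 4 = α_err ✓ (single-error assumption holds).
Step 4: error magnitude e = S_0/v_1 = S_0·∏_{j≠1}(α_1 − α_j) = 1·7 = 7 ≡ 7 (mod 11).
Step 5: correct position 1: c_1 = r_1 − e = 3 − 7 ≡ 7 (mod 11). Hence c = [7, 3, 8, 0, 5].
  Check: interpolating c through the α_i gives m(x) = 1 + 7·x (degree < 2) with m(α_i) = c_i for every i, so c is indeed a codeword.


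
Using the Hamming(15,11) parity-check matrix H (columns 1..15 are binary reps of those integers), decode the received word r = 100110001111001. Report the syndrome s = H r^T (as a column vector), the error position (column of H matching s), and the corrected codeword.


s = (1, 0, 1, 1)^T, error position = 11, corrected codeword c = 100110001101001

Compute s = H r^T mod 2 one row at a time:
  s_1 = 0 + 1 + 1 + 1 + 1 + 0 + 0 + 1 = 5 ≡ 1 (mod 2).
  s_2 = 1 + 1 + 0 + 0 + 1 + 0 + 0 + 1 = 4 ≡ 0 (mod 2).
  s_3 = 0 + 0 + 0 + 0 + 1 + 1 + 0 + 1 = 3 ≡ 1 (mod 2).
  s_4 = 1 + 0 + 1 + 0 + 1 + 1 + 0 + 1 = 5 ≡ 1 (mod 2).
s = (1, 0, 1, 1)^T — this equals column 11 of H (binary 1011), so error is at position 11.
Correct: flip bit 11 of r = 100110001111001 to get c = 100110001101001.


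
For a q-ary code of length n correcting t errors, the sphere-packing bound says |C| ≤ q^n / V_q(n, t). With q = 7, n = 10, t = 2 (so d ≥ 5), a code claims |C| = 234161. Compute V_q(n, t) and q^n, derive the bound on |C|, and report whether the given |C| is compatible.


V_q(n, t) = 1681, q^n = 282475249, Hamming bound = 168040, |C| = 234161 > bound (violated).

Step 1: Compute V_q(n, t) = Σ_{j=0}^2 C(n, j) (q−1)^j.
  j = 0: C(10,0)·(6)^0 = 1·1 = 1.
  j = 1: C(10,1)·(6)^1 = 10·6 = 60.
  j = 2: C(10,2)·(6)^2 = 45·36 = 1620.
  V_q(n, t) = 1 + 60 + 1620 = 1681.
Step 2: q^n = 7^10 = 282475249.
Step 3: Hamming bound ⌊q^n / V_q(n,t)⌋ = ⌊282475249/1681⌋ = 168040.
Step 4: Compare |C| = 234161 to 168040: violated.
The claimed |C| lies above the Hamming bound, so no 7-ary code of length 10 with d ≥ 5 can have 234161 codewords.


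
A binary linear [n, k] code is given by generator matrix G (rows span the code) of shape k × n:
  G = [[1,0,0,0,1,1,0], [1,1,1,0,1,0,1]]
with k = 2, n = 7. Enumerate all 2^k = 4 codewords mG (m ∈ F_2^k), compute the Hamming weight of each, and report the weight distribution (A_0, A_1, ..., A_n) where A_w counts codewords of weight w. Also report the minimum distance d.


Weight distribution: A_0 = 1, A_3 = 1, A_4 = 1, A_5 = 1. Minimum distance d = 3.

Enumerate all 2^2 = 4 messages m ∈ F_2^2.
For each, compute codeword c = mG in F_2^7, then tally its weight.
  m = 00 → c = 0000000, weight = 0.
  m = 10 → c = 1000110, weight = 3.
  m = 01 → c = 1110101, weight = 5.
  m = 11 → c = 0110011, weight = 4.
Tally weights:
  weight 0: 1 codewords.
  weight 3: 1 codewords.
  weight 4: 1 codewords.
  weight 5: 1 codewords.
Minimum distance d = smallest w > 0 with A_w > 0 = 3.
Sanity: Σ A_w = 4 = 2^2 = 4 ✓.
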